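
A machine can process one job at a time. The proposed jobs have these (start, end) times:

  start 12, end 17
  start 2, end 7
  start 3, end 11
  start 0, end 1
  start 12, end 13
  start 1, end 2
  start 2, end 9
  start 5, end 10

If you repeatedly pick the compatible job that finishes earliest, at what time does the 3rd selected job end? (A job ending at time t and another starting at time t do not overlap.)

By end time: (0,1), (1,2), (2,7), (2,9), (5,10), (3,11), (12,13), (12,17).
Pick (0,1); next start ≥ 1 → (1,2); next start ≥ 2 → (2,7); next start ≥ 7 → (12,13).
Selected: (0,1) (1,2) (2,7) (12,13)

7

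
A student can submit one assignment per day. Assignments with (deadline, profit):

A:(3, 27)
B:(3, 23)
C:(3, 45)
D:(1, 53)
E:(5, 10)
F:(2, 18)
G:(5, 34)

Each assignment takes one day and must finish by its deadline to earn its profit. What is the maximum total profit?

Sort by profit descending; place each in the latest free slot ≤ its deadline.
By profit: D(d1,53), C(d3,45), G(d5,34), A(d3,27), B(d3,23), F(d2,18), E(d5,10)
D→slot 1; C→slot 3; G→slot 5; A→slot 2; B skipped; F skipped; E→slot 4.
Profit = 53 + 27 + 45 + 10 + 34 = 169

169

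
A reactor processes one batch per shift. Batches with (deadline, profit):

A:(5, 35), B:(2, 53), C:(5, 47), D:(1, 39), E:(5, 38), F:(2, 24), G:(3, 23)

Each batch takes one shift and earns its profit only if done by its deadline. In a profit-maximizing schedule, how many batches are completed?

Profit order: B=53 C=47 D=39 E=38 A=35 F=24 G=23
Assign: B→slot 2, C→slot 5, D→slot 1, E→slot 4, A→slot 3, F skipped, G skipped.
Slots: [1:D] [2:B] [3:A] [4:E] [5:C]
5 of 7 scheduled.

5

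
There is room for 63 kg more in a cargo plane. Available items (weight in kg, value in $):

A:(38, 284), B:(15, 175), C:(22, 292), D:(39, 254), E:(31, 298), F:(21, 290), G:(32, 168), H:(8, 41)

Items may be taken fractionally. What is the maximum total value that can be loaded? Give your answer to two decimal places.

805.06

Sort by value per unit weight and fill in that order.
Order: F (290/21=13.81) > C (292/22=13.27) > B (175/15=11.67) > E (298/31=9.61) > A (284/38=7.47) > D (254/39=6.51) > G (168/32=5.25) > H (41/8=5.12)
Fill: take F (21 @ 290) → take C (22 @ 292) → take B (15 @ 175) → take 5/31 of E → 48.06; 63/63 used.
Total value = 805.06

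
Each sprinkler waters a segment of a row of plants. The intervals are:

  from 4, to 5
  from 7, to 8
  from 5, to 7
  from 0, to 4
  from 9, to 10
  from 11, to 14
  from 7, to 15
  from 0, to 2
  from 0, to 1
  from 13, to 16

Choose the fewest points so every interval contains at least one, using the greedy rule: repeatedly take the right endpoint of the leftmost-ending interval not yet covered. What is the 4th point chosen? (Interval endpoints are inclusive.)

10

By right end: [0,1]  [0,2]  [0,4]  [4,5]  [5,7]  [7,8]  [9,10]  [11,14]  [7,15]  [13,16]
[0,1] uncovered → point at 1; [4,5] uncovered → point at 5; [7,8] uncovered → point at 8; [9,10] uncovered → point at 10; [11,14] uncovered → point at 14.
Points: 1, 5, 8, 10, 14 (5 total).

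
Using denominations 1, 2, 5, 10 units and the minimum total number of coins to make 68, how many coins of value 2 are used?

1

Greedy: take as many of the largest coin as possible, then repeat with the remainder.
68 = 6×10 + 1×5 + 1×2 + 1×1
Count of 2: 1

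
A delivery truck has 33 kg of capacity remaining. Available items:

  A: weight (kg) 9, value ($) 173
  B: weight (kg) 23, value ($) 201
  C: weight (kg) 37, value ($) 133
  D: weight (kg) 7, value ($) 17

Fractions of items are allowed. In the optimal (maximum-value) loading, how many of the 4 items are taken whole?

Order: A (173/9=19.22) > B (201/23=8.74) > C (133/37=3.59) > D (17/7=2.43)
Fill: take A (9 @ 173) → take B (23 @ 201) → take 1/37 of C → 3.59; 33/33 used.
2 item(s) taken whole; one partial (take 1/37 of C).

2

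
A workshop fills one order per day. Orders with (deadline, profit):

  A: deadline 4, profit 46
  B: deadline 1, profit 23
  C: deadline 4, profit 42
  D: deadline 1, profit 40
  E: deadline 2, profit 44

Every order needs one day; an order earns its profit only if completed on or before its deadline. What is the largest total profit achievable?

172

Take jobs in profit order; each goes to the latest open slot no later than its deadline.
By profit: A(d4,46), E(d2,44), C(d4,42), D(d1,40), B(d1,23)
A→slot 4; E→slot 2; C→slot 3; D→slot 1; B skipped.
Profit = 40 + 44 + 42 + 46 = 172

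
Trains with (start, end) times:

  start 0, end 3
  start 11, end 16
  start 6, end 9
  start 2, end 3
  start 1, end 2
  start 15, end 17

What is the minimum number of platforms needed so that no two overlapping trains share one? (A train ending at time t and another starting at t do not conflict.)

Events (time:±→running): 0:+→1 1:+→2 … peak 2.

2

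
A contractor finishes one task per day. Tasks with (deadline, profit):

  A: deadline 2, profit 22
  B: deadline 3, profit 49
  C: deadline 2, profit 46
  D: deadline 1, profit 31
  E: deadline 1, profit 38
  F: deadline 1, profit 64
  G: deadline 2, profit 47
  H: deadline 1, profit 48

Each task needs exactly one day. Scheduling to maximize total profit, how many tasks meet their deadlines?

Sort by profit descending; place each in the latest free slot ≤ its deadline.
Profit order: F=64 B=49 H=48 G=47 C=46 E=38 D=31 A=22
Assign: F→slot 1, B→slot 3, H skipped, G→slot 2, C skipped, E skipped, D skipped, A skipped.
Slots: [1:F] [2:G] [3:B]
3 of 8 scheduled.

3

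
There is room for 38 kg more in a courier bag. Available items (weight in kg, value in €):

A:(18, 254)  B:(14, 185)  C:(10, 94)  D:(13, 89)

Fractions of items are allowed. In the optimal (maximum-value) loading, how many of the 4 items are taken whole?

2

Ratios (sorted): A 14.11, B 13.21, C 9.40, D 6.85
take A (18 @ 254); take B (14 @ 185); take 6/10 of C → 56.40. Capacity used 38/38.
2 item(s) taken whole; one partial (take 6/10 of C).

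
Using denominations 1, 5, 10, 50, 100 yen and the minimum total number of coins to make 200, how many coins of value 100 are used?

2

Use the largest denomination that fits, subtract, and repeat.
200 = 2×100
Count of 100: 2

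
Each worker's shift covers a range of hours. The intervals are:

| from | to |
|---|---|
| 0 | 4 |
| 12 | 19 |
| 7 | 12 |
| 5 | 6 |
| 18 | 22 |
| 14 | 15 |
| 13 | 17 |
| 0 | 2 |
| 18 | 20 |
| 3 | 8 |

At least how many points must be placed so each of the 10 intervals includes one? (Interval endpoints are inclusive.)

5

Sort by right endpoint; whenever an interval is uncovered, place a point at its right end.
Sorted: [0,2] [0,4] [5,6] [3,8] [7,12] [14,15] [13,17] [12,19] [18,20] [18,22]
{[0,2],[0,4]} hit by 2; {[5,6],[3,8]} hit by 6; {[7,12]} hit by 12; {[14,15],[13,17],[12,19]} hit by 15; {[18,20],[18,22]} hit by 20.
Points: 2, 6, 12, 15, 20 (5 total).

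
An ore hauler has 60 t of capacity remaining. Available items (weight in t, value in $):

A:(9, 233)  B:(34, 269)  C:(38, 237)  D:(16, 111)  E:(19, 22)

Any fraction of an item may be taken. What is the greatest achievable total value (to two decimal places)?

Order: A (233/9=25.89) > B (269/34=7.91) > D (111/16=6.94) > C (237/38=6.24) > E (22/19=1.16)
Fill: take A (9 @ 233) → take B (34 @ 269) → take D (16 @ 111) → take 1/38 of C → 6.24; 60/60 used.
Total value = 619.24

619.24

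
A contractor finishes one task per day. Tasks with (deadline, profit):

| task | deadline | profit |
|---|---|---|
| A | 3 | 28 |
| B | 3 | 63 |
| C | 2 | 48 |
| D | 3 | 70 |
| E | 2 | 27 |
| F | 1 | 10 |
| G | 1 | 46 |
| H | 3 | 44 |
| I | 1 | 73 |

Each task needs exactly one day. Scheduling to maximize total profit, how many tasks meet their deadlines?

Profit order: I=73 D=70 B=63 C=48 G=46 H=44 A=28 E=27 F=10
Assign: I→slot 1, D→slot 3, B→slot 2, C skipped, G skipped, H skipped, A skipped, E skipped, F skipped.
Slots: [1:I] [2:B] [3:D]
3 of 9 scheduled.

3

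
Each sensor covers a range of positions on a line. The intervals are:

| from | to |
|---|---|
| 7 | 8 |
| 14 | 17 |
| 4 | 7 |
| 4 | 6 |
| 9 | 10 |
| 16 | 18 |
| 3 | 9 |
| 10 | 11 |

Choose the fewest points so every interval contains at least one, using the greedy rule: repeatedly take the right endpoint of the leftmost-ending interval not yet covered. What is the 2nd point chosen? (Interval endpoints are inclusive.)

8

Sort by right endpoint; whenever an interval is uncovered, place a point at its right end.
By right end: [4,6]  [4,7]  [7,8]  [3,9]  [9,10]  [10,11]  [14,17]  [16,18]
[4,6] uncovered → point at 6; [7,8] uncovered → point at 8; [9,10] uncovered → point at 10; [14,17] uncovered → point at 17.
Points: 6, 8, 10, 17 (4 total).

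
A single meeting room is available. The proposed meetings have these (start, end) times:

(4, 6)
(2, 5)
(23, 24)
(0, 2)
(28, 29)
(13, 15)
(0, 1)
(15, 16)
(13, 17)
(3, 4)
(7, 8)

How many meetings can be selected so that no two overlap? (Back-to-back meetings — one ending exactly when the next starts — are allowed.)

Sorted by end: (0,1)  (0,2)  (3,4)  (2,5)  (4,6)  (7,8)  (13,15)  (15,16)  (13,17)  (23,24)  (28,29)
take (0,1); skip (0,2); take (3,4); skip (2,5); take (4,6); take (7,8); take (13,15); take (15,16); take (23,24); take (28,29).
Selected 8 meetings.

8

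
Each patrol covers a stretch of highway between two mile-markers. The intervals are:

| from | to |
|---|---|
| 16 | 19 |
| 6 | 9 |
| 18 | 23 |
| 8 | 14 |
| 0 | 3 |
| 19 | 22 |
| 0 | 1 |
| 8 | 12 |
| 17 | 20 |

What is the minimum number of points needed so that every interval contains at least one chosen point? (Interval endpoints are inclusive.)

3

By right end: [0,1]  [0,3]  [6,9]  [8,12]  [8,14]  [16,19]  [17,20]  [19,22]  [18,23]
[0,1] uncovered → point at 1; [6,9] uncovered → point at 9; [16,19] uncovered → point at 19.
Points: 1, 9, 19 (3 total).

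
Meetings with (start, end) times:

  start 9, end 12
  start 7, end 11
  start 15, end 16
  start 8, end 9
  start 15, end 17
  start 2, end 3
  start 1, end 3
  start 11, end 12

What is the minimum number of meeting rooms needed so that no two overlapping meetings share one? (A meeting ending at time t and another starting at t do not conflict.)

Count concurrent intervals with a sweep; the peak is the room count.
Events (time:±→running): 1:+→1 2:+→2 … peak 2.

2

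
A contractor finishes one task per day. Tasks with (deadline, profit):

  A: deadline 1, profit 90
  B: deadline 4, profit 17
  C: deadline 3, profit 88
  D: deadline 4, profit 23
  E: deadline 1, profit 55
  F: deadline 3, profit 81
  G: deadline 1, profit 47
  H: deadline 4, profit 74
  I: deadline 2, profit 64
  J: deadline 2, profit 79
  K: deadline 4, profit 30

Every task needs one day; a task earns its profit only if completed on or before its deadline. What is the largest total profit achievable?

333

By profit: A(d1,90), C(d3,88), F(d3,81), J(d2,79), H(d4,74), I(d2,64), E(d1,55), G(d1,47), K(d4,30), D(d4,23), B(d4,17)
A→slot 1; C→slot 3; F→slot 2; J skipped; H→slot 4; I skipped; E skipped; G skipped; K skipped; D skipped; B skipped.
Profit = 90 + 81 + 88 + 74 = 333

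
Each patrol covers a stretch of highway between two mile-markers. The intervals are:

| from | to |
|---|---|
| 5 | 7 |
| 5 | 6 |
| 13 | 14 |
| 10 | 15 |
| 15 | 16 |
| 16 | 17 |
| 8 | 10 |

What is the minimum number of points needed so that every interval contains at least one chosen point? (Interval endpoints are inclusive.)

4

Process intervals by earliest right end; each time one isn't hit yet, stab at its right endpoint.
Sorted: [5,6] [5,7] [8,10] [13,14] [10,15] [15,16] [16,17]
{[5,6],[5,7]} hit by 6; {[8,10]} hit by 10; {[13,14],[10,15]} hit by 14; {[15,16],[16,17]} hit by 16.
Points: 6, 10, 14, 16 (4 total).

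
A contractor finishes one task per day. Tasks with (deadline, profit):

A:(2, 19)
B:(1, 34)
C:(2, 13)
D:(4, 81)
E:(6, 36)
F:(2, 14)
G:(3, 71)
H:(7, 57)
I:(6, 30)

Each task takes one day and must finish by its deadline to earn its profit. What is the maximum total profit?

328

Profit order: D=81 G=71 H=57 E=36 B=34 I=30 A=19 F=14 C=13
Assign: D→slot 4, G→slot 3, H→slot 7, E→slot 6, B→slot 1, I→slot 5, A→slot 2, F skipped, C skipped.
Slots: [1:B] [2:A] [3:G] [4:D] [5:I] [6:E] [7:H]
Profit = 34 + 19 + 71 + 81 + 30 + 36 + 57 = 328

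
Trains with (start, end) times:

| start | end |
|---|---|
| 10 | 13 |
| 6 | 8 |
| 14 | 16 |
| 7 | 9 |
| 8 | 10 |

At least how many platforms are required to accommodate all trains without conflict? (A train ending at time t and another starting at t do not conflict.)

Count concurrent intervals with a sweep; the peak is the room count.
starts: [6, 7, 8, 10, 14]
ends:   [8, 9, 10, 13, 16]
s6→1 s7→2  — peak 2.

2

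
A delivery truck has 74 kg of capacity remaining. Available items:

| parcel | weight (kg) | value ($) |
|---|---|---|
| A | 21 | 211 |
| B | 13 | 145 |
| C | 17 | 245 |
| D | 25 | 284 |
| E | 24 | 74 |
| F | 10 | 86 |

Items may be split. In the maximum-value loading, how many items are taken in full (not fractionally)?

3

Ratios (sorted): C 14.41, D 11.36, B 11.15, A 10.05, F 8.60, E 3.08
take C (17 @ 245); take D (25 @ 284); take B (13 @ 145); take 19/21 of A → 190.90. Capacity used 74/74.
3 item(s) taken whole; one partial (take 19/21 of A).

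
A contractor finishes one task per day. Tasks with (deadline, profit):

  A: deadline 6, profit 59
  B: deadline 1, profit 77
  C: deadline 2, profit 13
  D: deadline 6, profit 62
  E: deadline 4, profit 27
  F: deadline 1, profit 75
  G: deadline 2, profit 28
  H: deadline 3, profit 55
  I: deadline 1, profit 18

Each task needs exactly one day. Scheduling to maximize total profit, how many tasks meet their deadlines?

Profit order: B=77 F=75 D=62 A=59 H=55 G=28 E=27 I=18 C=13
Assign: B→slot 1, F skipped, D→slot 6, A→slot 5, H→slot 3, G→slot 2, E→slot 4, I skipped, C skipped.
Slots: [1:B] [2:G] [3:H] [4:E] [5:A] [6:D]
6 of 9 scheduled.

6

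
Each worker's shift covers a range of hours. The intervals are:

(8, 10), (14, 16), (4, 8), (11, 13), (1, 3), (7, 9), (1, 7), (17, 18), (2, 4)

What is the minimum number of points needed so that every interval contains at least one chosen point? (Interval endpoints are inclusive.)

5

Sorted: [1,3] [2,4] [1,7] [4,8] [7,9] [8,10] [11,13] [14,16] [17,18]
{[1,3],[2,4],[1,7]} hit by 3; {[4,8],[7,9],[8,10]} hit by 8; {[11,13]} hit by 13; {[14,16]} hit by 16; {[17,18]} hit by 18.
Points: 3, 8, 13, 16, 18 (5 total).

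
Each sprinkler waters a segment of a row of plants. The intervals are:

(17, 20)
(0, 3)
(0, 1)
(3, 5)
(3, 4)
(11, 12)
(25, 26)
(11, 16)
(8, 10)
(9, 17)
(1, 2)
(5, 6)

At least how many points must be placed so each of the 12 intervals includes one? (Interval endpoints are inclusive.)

7

Process intervals by earliest right end; each time one isn't hit yet, stab at its right endpoint.
Sorted: [0,1] [1,2] [0,3] [3,4] [3,5] [5,6] [8,10] [11,12] [11,16] [9,17] [17,20] [25,26]
{[0,1],[1,2],[0,3]} hit by 1; {[3,4],[3,5]} hit by 4; {[5,6]} hit by 6; {[8,10]} hit by 10; {[11,12],[11,16],[9,17]} hit by 12; {[17,20]} hit by 20; {[25,26]} hit by 26.
Points: 1, 4, 6, 10, 12, 20, 26 (7 total).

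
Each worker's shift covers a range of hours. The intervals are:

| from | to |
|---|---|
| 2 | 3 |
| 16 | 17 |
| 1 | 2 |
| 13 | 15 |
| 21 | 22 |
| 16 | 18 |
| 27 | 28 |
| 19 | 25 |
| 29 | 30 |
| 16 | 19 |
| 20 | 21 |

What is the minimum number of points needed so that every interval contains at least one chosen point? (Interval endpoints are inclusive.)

6

By right end: [1,2]  [2,3]  [13,15]  [16,17]  [16,18]  [16,19]  [20,21]  [21,22]  [19,25]  [27,28]  [29,30]
[1,2] uncovered → point at 2; [13,15] uncovered → point at 15; [16,17] uncovered → point at 17; [20,21] uncovered → point at 21; [27,28] uncovered → point at 28; [29,30] uncovered → point at 30.
Points: 2, 15, 17, 21, 28, 30 (6 total).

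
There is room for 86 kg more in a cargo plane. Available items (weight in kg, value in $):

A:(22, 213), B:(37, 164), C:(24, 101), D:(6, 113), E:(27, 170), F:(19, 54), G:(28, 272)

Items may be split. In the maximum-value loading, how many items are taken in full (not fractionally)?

Greedy by value/weight ratio, highest first.
Order: D (113/6=18.83) > G (272/28=9.71) > A (213/22=9.68) > E (170/27=6.30) > B (164/37=4.43) > C (101/24=4.21) > F (54/19=2.84)
Fill: take D (6 @ 113) → take G (28 @ 272) → take A (22 @ 213) → take E (27 @ 170) → take 3/37 of B → 13.30; 86/86 used.
4 item(s) taken whole; one partial (take 3/37 of B).

4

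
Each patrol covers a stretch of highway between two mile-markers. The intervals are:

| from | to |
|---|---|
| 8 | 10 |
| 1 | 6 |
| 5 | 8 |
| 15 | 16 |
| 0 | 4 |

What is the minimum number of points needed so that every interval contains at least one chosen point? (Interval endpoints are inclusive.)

3

By right end: [0,4]  [1,6]  [5,8]  [8,10]  [15,16]
[0,4] uncovered → point at 4; [5,8] uncovered → point at 8; [15,16] uncovered → point at 16.
Points: 4, 8, 16 (3 total).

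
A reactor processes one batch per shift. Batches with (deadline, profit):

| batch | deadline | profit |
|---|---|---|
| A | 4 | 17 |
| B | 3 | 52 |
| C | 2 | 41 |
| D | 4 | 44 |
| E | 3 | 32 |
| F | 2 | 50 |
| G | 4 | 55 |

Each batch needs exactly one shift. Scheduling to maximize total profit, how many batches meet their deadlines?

4

Sort by profit descending; place each in the latest free slot ≤ its deadline.
Profit order: G=55 B=52 F=50 D=44 C=41 E=32 A=17
Assign: G→slot 4, B→slot 3, F→slot 2, D→slot 1, C skipped, E skipped, A skipped.
Slots: [1:D] [2:F] [3:B] [4:G]
4 of 7 scheduled.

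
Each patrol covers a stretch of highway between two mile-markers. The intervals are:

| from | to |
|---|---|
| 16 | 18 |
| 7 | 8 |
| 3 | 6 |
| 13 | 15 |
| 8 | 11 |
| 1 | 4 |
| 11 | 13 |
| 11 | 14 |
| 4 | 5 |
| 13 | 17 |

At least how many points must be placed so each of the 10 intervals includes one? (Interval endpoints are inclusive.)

Sorted: [1,4] [4,5] [3,6] [7,8] [8,11] [11,13] [11,14] [13,15] [13,17] [16,18]
{[1,4],[4,5],[3,6]} hit by 4; {[7,8],[8,11]} hit by 8; {[11,13],[11,14],[13,15],[13,17]} hit by 13; {[16,18]} hit by 18.
Points: 4, 8, 13, 18 (4 total).

4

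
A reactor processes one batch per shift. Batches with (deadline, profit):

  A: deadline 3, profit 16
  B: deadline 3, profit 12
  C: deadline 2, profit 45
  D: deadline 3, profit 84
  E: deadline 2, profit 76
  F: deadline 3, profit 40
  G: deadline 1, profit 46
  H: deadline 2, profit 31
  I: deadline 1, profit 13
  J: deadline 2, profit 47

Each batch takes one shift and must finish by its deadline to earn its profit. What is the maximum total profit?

Sort by profit descending; place each in the latest free slot ≤ its deadline.
Profit order: D=84 E=76 J=47 G=46 C=45 F=40 H=31 A=16 I=13 B=12
Assign: D→slot 3, E→slot 2, J→slot 1, G skipped, C skipped, F skipped, H skipped, A skipped, I skipped, B skipped.
Slots: [1:J] [2:E] [3:D]
Profit = 47 + 76 + 84 = 207

207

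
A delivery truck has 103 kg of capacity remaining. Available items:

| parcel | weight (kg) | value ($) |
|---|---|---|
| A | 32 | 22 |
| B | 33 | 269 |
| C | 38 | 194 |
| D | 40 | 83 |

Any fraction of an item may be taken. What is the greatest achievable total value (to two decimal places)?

Ratios (sorted): B 8.15, C 5.11, D 2.08, A 0.69
take B (33 @ 269); take C (38 @ 194); take 32/40 of D → 66.40. Capacity used 103/103.
Total value = 529.40

529.40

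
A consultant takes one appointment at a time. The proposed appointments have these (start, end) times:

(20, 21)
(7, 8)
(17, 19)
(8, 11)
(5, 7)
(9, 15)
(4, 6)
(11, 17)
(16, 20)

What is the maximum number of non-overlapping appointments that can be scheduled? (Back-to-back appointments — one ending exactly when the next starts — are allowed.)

Greedy by earliest finish: after sorting by end time, pick each interval compatible with the last pick.
Sorted by end: (4,6)  (5,7)  (7,8)  (8,11)  (9,15)  (11,17)  (17,19)  (16,20)  (20,21)
take (4,6); take (7,8); take (8,11); take (11,17); take (17,19); take (20,21).
Selected 6 appointments.

6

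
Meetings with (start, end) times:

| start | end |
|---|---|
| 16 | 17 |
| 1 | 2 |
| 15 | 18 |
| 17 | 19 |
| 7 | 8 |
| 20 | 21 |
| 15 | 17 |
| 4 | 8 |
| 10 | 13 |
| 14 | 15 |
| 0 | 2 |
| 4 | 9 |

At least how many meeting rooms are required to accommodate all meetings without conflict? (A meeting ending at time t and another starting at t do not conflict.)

3

Events (time:±→running): 0:+→1 1:+→2 2:-→1 2:-→0 4:+→1 4:+→2 7:+→3 … peak 3.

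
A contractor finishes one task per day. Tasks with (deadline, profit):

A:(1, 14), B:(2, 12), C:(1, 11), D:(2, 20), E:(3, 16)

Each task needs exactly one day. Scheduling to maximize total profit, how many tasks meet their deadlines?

3

By profit: D(d2,20), E(d3,16), A(d1,14), B(d2,12), C(d1,11)
D→slot 2; E→slot 3; A→slot 1; B skipped; C skipped.
3 of 5 scheduled.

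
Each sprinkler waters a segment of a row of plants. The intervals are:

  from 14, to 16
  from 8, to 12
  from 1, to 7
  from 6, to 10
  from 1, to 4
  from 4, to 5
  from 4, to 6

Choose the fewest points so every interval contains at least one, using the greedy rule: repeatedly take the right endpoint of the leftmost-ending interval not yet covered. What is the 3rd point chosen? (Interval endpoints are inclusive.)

Sort by right endpoint; whenever an interval is uncovered, place a point at its right end.
Sorted: [1,4] [4,5] [4,6] [1,7] [6,10] [8,12] [14,16]
{[1,4],[4,5],[4,6],[1,7]} hit by 4; {[6,10],[8,12]} hit by 10; {[14,16]} hit by 16.
Points: 4, 10, 16 (3 total).

16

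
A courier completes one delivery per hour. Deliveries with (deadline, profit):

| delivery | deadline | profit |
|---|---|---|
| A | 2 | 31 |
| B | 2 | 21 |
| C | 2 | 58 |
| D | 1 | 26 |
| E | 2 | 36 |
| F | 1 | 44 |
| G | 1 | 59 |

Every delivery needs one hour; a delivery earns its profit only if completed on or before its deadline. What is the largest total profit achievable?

117

Sort by profit descending; place each in the latest free slot ≤ its deadline.
Profit order: G=59 C=58 F=44 E=36 A=31 D=26 B=21
Assign: G→slot 1, C→slot 2, F skipped, E skipped, A skipped, D skipped, B skipped.
Slots: [1:G] [2:C]
Profit = 59 + 58 = 117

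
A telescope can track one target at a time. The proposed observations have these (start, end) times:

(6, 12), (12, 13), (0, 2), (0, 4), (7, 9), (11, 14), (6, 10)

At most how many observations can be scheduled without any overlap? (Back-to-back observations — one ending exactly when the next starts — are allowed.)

By end time: (0,2), (0,4), (7,9), (6,10), (6,12), (12,13), (11,14).
Pick (0,2); next start ≥ 2 → (7,9); next start ≥ 9 → (12,13).
Selected 3 observations.

3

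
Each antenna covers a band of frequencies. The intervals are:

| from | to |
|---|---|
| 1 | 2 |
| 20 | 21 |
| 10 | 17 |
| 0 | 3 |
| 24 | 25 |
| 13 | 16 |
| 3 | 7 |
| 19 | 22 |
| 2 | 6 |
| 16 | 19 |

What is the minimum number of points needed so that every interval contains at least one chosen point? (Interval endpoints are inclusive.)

5

Process intervals by earliest right end; each time one isn't hit yet, stab at its right endpoint.
By right end: [1,2]  [0,3]  [2,6]  [3,7]  [13,16]  [10,17]  [16,19]  [20,21]  [19,22]  [24,25]
[1,2] uncovered → point at 2; [3,7] uncovered → point at 7; [13,16] uncovered → point at 16; [20,21] uncovered → point at 21; [24,25] uncovered → point at 25.
Points: 2, 7, 16, 21, 25 (5 total).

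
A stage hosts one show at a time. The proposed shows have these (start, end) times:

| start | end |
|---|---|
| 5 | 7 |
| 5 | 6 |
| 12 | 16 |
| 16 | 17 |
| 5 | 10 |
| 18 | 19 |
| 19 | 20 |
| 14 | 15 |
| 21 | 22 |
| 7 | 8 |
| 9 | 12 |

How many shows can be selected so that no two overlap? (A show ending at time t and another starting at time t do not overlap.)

8

Sorted by end: (5,6)  (5,7)  (7,8)  (5,10)  (9,12)  (14,15)  (12,16)  (16,17)  (18,19)  (19,20)  (21,22)
take (5,6); skip (5,7); take (7,8); take (9,12); take (14,15); take (16,17); take (18,19); take (19,20); take (21,22).
Selected 8 shows.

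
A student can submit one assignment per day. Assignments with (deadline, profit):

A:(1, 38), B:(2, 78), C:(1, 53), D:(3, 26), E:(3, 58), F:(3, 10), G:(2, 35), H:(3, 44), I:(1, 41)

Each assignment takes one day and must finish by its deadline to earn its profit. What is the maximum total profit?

Take jobs in profit order; each goes to the latest open slot no later than its deadline.
By profit: B(d2,78), E(d3,58), C(d1,53), H(d3,44), I(d1,41), A(d1,38), G(d2,35), D(d3,26), F(d3,10)
B→slot 2; E→slot 3; C→slot 1; H skipped; I skipped; A skipped; G skipped; D skipped; F skipped.
Profit = 53 + 78 + 58 = 189

189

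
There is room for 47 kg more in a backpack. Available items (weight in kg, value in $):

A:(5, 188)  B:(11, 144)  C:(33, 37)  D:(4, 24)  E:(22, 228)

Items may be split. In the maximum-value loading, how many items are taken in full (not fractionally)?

Sort by value per unit weight and fill in that order.
Order: A (188/5=37.60) > B (144/11=13.09) > E (228/22=10.36) > D (24/4=6.00) > C (37/33=1.12)
Fill: take A (5 @ 188) → take B (11 @ 144) → take E (22 @ 228) → take D (4 @ 24) → take 5/33 of C → 5.61; 47/47 used.
4 item(s) taken whole; one partial (take 5/33 of C).

4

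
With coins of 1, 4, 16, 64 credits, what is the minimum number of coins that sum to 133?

133 = 2×64 + 1×4 + 1×1
Total coins = 2 + 1 + 1 = 4

4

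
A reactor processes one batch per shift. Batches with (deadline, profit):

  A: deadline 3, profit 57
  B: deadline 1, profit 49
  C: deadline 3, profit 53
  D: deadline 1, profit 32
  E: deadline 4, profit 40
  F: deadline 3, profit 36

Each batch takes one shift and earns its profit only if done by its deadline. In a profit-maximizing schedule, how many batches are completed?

4

By profit: A(d3,57), C(d3,53), B(d1,49), E(d4,40), F(d3,36), D(d1,32)
A→slot 3; C→slot 2; B→slot 1; E→slot 4; F skipped; D skipped.
4 of 6 scheduled.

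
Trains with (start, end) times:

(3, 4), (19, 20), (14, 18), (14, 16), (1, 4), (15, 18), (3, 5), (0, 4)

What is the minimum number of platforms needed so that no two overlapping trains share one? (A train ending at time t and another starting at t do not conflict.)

4

The answer is the maximum number of intervals overlapping at any instant.
Events (time:±→running): 0:+→1 1:+→2 3:+→3 3:+→4 … peak 4.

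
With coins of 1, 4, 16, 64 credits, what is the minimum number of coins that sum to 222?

Greedy: take as many of the largest coin as possible, then repeat with the remainder.
222 = 3×64 + 1×16 + 3×4 + 2×1
Total coins = 3 + 1 + 3 + 2 = 9

9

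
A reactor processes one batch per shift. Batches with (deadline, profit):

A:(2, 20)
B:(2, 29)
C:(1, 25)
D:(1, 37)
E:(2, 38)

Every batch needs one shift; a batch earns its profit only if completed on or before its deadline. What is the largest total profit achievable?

Take jobs in profit order; each goes to the latest open slot no later than its deadline.
By profit: E(d2,38), D(d1,37), B(d2,29), C(d1,25), A(d2,20)
E→slot 2; D→slot 1; B skipped; C skipped; A skipped.
Profit = 37 + 38 = 75

75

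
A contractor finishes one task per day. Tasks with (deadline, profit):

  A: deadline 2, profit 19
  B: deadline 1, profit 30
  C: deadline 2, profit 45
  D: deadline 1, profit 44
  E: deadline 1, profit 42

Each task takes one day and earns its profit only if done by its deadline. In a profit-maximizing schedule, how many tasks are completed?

By profit: C(d2,45), D(d1,44), E(d1,42), B(d1,30), A(d2,19)
C→slot 2; D→slot 1; E skipped; B skipped; A skipped.
2 of 5 scheduled.

2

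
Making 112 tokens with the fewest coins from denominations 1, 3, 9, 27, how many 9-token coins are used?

Use the largest denomination that fits, subtract, and repeat.
112 − 4×27→4 − 1×3→1 − 1×1→0
Count of 9: 0

0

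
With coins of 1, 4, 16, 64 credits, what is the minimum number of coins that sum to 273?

6

273 − 4×64→17 − 1×16→1 − 1×1→0
Total coins = 4 + 1 + 1 = 6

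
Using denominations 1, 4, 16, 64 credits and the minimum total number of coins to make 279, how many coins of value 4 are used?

279 − 4×64→23 − 1×16→7 − 1×4→3 − 3×1→0
Count of 4: 1

1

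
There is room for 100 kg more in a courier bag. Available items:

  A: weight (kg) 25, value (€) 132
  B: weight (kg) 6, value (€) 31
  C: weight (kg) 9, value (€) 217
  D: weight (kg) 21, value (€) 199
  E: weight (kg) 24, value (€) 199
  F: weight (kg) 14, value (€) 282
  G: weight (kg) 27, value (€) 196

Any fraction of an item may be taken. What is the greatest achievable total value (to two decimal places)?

1119.40

Sort by value per unit weight and fill in that order.
Order: C (217/9=24.11) > F (282/14=20.14) > D (199/21=9.48) > E (199/24=8.29) > G (196/27=7.26) > A (132/25=5.28) > B (31/6=5.17)
Fill: take C (9 @ 217) → take F (14 @ 282) → take D (21 @ 199) → take E (24 @ 199) → take G (27 @ 196) → take 5/25 of A → 26.40; 100/100 used.
Total value = 1119.40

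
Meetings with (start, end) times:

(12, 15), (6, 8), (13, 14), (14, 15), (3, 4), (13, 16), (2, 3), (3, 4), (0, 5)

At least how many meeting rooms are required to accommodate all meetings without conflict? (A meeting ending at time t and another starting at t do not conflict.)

3

Events (time:±→running): 0:+→1 2:+→2 3:-→1 3:+→2 3:+→3 … peak 3.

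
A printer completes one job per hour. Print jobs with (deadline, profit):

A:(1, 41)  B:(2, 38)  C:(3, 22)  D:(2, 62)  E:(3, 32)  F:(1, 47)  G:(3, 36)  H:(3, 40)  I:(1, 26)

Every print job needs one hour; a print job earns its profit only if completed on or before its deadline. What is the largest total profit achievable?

Profit order: D=62 F=47 A=41 H=40 B=38 G=36 E=32 I=26 C=22
Assign: D→slot 2, F→slot 1, A skipped, H→slot 3, B skipped, G skipped, E skipped, I skipped, C skipped.
Slots: [1:F] [2:D] [3:H]
Profit = 47 + 62 + 40 = 149

149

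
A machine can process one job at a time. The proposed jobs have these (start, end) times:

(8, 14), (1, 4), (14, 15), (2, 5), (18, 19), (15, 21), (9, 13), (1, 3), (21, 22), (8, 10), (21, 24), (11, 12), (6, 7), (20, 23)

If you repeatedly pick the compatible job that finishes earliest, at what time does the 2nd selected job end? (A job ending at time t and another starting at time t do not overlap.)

7

Sort by end time and greedily take each interval whose start is ≥ the last chosen end.
By end time: (1,3), (1,4), (2,5), (6,7), (8,10), (11,12), (9,13), (8,14), (14,15), (18,19), (15,21), (21,22), (20,23), (21,24).
Pick (1,3); next start ≥ 3 → (6,7); next start ≥ 7 → (8,10); next start ≥ 10 → (11,12); next start ≥ 12 → (14,15); next start ≥ 15 → (18,19); next start ≥ 19 → (21,22).
Selected: (1,3) (6,7) (8,10) (11,12) (14,15) (18,19) (21,22)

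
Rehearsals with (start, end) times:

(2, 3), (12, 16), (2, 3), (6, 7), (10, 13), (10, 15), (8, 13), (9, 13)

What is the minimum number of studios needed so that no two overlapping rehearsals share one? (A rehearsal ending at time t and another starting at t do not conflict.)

5

The answer is the maximum number of intervals overlapping at any instant.
Events (time:±→running): 2:+→1 2:+→2 3:-→1 3:-→0 6:+→1 7:-→0 8:+→1 9:+→2 10:+→3 10:+→4 12:+→5 … peak 5.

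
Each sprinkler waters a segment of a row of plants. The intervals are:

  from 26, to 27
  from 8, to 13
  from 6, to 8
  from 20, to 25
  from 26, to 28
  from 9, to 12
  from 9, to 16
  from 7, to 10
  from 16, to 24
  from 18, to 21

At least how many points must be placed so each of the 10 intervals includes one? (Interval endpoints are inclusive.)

4

By right end: [6,8]  [7,10]  [9,12]  [8,13]  [9,16]  [18,21]  [16,24]  [20,25]  [26,27]  [26,28]
[6,8] uncovered → point at 8; [9,12] uncovered → point at 12; [18,21] uncovered → point at 21; [26,27] uncovered → point at 27.
Points: 8, 12, 21, 27 (4 total).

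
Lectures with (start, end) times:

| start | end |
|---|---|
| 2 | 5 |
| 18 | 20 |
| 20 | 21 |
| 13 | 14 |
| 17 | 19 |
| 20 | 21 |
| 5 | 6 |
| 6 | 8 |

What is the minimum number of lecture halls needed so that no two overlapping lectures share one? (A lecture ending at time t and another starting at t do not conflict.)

Events (time:±→running): 2:+→1 5:-→0 5:+→1 6:-→0 6:+→1 8:-→0 13:+→1 14:-→0 17:+→1 18:+→2 … peak 2.

2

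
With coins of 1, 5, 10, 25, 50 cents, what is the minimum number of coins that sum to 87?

87 − 1×50→37 − 1×25→12 − 1×10→2 − 2×1→0
Total coins = 1 + 1 + 1 + 2 = 5

5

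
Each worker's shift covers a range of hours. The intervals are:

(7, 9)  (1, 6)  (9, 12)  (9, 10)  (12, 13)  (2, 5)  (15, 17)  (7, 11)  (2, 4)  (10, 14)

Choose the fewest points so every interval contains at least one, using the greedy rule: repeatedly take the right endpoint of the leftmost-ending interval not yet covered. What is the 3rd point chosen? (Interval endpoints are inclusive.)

Sort by right endpoint; whenever an interval is uncovered, place a point at its right end.
By right end: [2,4]  [2,5]  [1,6]  [7,9]  [9,10]  [7,11]  [9,12]  [12,13]  [10,14]  [15,17]
[2,4] uncovered → point at 4; [7,9] uncovered → point at 9; [12,13] uncovered → point at 13; [15,17] uncovered → point at 17.
Points: 4, 9, 13, 17 (4 total).

13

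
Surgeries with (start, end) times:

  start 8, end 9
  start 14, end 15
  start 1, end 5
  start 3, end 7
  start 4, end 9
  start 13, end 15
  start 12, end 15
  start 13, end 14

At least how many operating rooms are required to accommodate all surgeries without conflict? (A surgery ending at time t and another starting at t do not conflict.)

3

starts: [1, 3, 4, 8, 12, 13, 13, 14]
ends:   [5, 7, 9, 9, 14, 15, 15, 15]
s1→1 s3→2 s4→3  — peak 3.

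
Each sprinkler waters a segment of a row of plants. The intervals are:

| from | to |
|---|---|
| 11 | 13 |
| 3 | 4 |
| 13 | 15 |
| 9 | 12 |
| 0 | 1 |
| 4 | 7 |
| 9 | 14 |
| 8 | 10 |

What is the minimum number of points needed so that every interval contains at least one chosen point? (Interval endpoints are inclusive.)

4

By right end: [0,1]  [3,4]  [4,7]  [8,10]  [9,12]  [11,13]  [9,14]  [13,15]
[0,1] uncovered → point at 1; [3,4] uncovered → point at 4; [8,10] uncovered → point at 10; [11,13] uncovered → point at 13.
Points: 1, 4, 10, 13 (4 total).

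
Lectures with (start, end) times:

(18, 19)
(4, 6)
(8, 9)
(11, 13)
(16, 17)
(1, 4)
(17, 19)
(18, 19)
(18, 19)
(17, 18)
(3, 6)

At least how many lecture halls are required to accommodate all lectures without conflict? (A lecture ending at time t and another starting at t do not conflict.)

4

Events (time:±→running): 1:+→1 3:+→2 4:-→1 4:+→2 6:-→1 6:-→0 8:+→1 9:-→0 11:+→1 13:-→0 16:+→1 17:-→0 17:+→1 17:+→2 18:-→1 18:+→2 18:+→3 18:+→4 … peak 4.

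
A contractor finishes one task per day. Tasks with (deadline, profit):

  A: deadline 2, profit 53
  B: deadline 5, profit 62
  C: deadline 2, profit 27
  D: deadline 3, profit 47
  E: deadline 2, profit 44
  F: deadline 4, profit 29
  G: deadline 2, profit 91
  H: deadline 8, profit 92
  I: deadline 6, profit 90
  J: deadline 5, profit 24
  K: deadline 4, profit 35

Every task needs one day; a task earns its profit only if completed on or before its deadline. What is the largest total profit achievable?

By profit: H(d8,92), G(d2,91), I(d6,90), B(d5,62), A(d2,53), D(d3,47), E(d2,44), K(d4,35), F(d4,29), C(d2,27), J(d5,24)
H→slot 8; G→slot 2; I→slot 6; B→slot 5; A→slot 1; D→slot 3; E skipped; K→slot 4; F skipped; C skipped; J skipped.
Profit = 53 + 91 + 47 + 35 + 62 + 90 + 92 = 470

470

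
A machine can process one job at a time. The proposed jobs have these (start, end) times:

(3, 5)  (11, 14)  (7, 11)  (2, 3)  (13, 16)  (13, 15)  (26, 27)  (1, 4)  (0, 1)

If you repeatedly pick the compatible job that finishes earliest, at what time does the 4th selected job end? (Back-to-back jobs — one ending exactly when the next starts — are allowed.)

11

Order by finish time; keep every interval that doesn't clash with the previous kept one.
Sorted by end: (0,1)  (2,3)  (1,4)  (3,5)  (7,11)  (11,14)  (13,15)  (13,16)  (26,27)
take (0,1); take (2,3); take (3,5); take (7,11); take (11,14); skip (13,15); take (26,27).
Selected: (0,1) (2,3) (3,5) (7,11) (11,14) (26,27)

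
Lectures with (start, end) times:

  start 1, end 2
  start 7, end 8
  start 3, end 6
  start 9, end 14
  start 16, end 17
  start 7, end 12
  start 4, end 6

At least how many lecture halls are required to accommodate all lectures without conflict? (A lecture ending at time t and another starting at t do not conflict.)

The answer is the maximum number of intervals overlapping at any instant.
starts: [1, 3, 4, 7, 7, 9, 16]
ends:   [2, 6, 6, 8, 12, 14, 17]
s1→1 e2→0 s3→1 s4→2  — peak 2.

2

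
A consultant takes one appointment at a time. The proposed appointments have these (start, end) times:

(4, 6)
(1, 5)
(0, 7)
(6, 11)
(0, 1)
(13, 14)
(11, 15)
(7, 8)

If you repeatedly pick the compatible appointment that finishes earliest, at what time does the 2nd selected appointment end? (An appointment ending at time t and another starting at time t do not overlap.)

5

Greedy by earliest finish: after sorting by end time, pick each interval compatible with the last pick.
By end time: (0,1), (1,5), (4,6), (0,7), (7,8), (6,11), (13,14), (11,15).
Pick (0,1); next start ≥ 1 → (1,5); next start ≥ 5 → (7,8); next start ≥ 8 → (13,14).
Selected: (0,1) (1,5) (7,8) (13,14)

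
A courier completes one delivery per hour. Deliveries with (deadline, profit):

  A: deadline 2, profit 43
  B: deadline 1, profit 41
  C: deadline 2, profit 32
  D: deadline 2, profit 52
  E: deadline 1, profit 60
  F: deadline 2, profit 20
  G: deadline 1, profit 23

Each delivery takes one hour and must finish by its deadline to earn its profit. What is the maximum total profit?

112

Take jobs in profit order; each goes to the latest open slot no later than its deadline.
By profit: E(d1,60), D(d2,52), A(d2,43), B(d1,41), C(d2,32), G(d1,23), F(d2,20)
E→slot 1; D→slot 2; A skipped; B skipped; C skipped; G skipped; F skipped.
Profit = 60 + 52 = 112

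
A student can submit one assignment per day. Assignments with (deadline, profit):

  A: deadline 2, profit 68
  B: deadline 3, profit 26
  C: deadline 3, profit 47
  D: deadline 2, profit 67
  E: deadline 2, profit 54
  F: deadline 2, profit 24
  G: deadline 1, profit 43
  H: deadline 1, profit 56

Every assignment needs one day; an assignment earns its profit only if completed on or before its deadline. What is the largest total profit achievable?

182

Take jobs in profit order; each goes to the latest open slot no later than its deadline.
By profit: A(d2,68), D(d2,67), H(d1,56), E(d2,54), C(d3,47), G(d1,43), B(d3,26), F(d2,24)
A→slot 2; D→slot 1; H skipped; E skipped; C→slot 3; G skipped; B skipped; F skipped.
Profit = 67 + 68 + 47 = 182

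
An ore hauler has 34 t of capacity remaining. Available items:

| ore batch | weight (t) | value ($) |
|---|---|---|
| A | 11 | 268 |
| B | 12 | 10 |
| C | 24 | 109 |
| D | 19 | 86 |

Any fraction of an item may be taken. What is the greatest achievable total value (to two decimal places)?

372.46

Sort by value per unit weight and fill in that order.
Ratios (sorted): A 24.36, C 4.54, D 4.53, B 0.83
take A (11 @ 268); take 23/24 of C → 104.46. Capacity used 34/34.
Total value = 372.46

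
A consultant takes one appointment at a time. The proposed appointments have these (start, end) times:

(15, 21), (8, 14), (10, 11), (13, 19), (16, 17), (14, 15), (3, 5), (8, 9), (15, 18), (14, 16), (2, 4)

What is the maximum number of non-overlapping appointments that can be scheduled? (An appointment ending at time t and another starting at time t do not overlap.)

5

By end time: (2,4), (3,5), (8,9), (10,11), (8,14), (14,15), (14,16), (16,17), (15,18), (13,19), (15,21).
Pick (2,4); next start ≥ 4 → (8,9); next start ≥ 9 → (10,11); next start ≥ 11 → (14,15); next start ≥ 15 → (16,17).
Selected 5 appointments.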